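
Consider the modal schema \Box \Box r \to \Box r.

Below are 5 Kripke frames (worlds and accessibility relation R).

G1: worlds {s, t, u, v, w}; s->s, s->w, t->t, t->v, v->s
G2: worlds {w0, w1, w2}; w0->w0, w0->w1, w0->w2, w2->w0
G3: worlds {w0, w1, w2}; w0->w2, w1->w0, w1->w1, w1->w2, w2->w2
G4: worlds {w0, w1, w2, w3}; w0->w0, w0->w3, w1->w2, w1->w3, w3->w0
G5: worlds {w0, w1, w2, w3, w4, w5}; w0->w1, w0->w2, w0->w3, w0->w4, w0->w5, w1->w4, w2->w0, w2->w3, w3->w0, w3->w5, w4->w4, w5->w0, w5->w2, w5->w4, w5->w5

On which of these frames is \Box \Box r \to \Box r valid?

G1, G2, G3

Frame correspondent (Sahlqvist): \forall x \forall y (Rxy \to \exists z (Rxz \wedge Rzy)) — i.e. density.
G1: holds.
G2: holds.
G3: holds.
G4: fails — Rw1w2 but no z with Rw1z and Rzw2.
G5: fails — Rw0w1 but no z with Rw0z and Rzw1.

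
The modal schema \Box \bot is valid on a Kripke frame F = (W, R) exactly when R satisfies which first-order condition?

□⊥ is valid iff no world has any successor (otherwise □⊥ fails at any world with one).
Conversely, on a frame with emptiness of R the schema holds at every world under every valuation.
So the correspondent is emptiness of R.

emptiness of R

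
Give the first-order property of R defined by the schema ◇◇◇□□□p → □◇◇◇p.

∀x ∀y ∀z ((xR³y ∧ xRz) → ∃w (yR³w ∧ zR³w))

This is a Sahlqvist (Geach-type) schema ◇^3□^3p → □^1◇^3p.
Minimal-valuation argument: fix x; take any y with xR^3y and any z with xR^1z. Set V(p) to the set of worlds R-reachable from y in exactly 3 steps. Then □^3p holds at y, so the antecedent holds at x; validity forces ◇^3p at z, giving a w with zR^3w and yR^3w.
First-order correspondent: ∀x ∀y ∀z ((xR³y ∧ xRz) → ∃w (yR³w ∧ zR³w)).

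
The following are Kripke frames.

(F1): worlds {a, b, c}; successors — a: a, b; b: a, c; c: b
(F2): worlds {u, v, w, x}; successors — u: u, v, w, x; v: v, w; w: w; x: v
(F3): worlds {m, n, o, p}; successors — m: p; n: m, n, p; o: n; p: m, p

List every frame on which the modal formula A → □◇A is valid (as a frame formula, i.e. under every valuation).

(F1)

Frame correspondent (Sahlqvist): ∀x ∀y (Rxy → Ryx) — i.e. symmetry.
(F1): satisfies the condition.
(F2): fails — Ruv but not Rvu.
(F3): fails — Ron but not Rno.
Valid on: (F1).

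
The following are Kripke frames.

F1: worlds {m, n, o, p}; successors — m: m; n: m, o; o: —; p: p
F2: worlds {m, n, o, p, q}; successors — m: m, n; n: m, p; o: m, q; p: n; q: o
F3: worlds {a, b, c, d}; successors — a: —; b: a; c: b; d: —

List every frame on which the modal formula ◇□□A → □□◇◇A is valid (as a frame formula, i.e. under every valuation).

F2

This is the axiom for a generalized confluence (Geach) condition; its first-order frame correspondent is ∀x ∀y ∀z ((xRy ∧ xR²z) → ∃w (yR²w ∧ zR²w)).
F1: fails — nRo, nR²m but no w with oR²w and mR²w.
F2: holds.
F3: fails — cRb, cR²a but no w with bR²w and aR²w.
Valid on: F2.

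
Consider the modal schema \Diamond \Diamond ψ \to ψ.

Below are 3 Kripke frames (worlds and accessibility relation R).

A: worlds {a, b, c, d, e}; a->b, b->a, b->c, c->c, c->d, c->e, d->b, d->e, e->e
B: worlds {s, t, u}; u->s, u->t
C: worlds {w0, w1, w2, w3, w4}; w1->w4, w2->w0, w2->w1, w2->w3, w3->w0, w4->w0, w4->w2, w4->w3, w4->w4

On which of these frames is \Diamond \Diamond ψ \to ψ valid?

B

Frame correspondent (Sahlqvist): \forall x \forall y (x R^2 y \to \exists w (y = w \wedge x = w)) — i.e. a generalized confluence (Geach) condition.
A: fails — aR²c but c ≠ a.
B: ✓.
C: fails — w1R²w0 but w0 ≠ w1.
Valid on: B.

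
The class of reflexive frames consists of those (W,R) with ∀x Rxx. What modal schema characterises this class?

This is reflexivity; the standard corresponding axiom is T: □s → s.
Suppose □s→s is valid. At any x set V(s)={w : Rxw}. Then □s holds at x, so s holds at x, i.e. Rxx.

□s → s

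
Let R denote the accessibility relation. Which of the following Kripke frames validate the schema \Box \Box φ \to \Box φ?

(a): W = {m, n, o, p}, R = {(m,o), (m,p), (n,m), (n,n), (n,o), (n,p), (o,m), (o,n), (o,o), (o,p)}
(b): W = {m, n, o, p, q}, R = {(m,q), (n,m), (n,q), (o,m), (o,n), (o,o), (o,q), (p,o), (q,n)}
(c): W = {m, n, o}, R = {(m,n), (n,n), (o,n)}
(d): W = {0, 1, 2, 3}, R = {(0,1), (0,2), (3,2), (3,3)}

This is the axiom for density; its first-order frame correspondent is \forall x \forall y (Rxy \to \exists z (Rxz \wedge Rzy)).
(a): condition met.
(b): fails — Rqn but no z with Rqz and Rzn.
(c): condition met.
(d): fails — R01 but no z with R0z and Rz1.

(a), (c)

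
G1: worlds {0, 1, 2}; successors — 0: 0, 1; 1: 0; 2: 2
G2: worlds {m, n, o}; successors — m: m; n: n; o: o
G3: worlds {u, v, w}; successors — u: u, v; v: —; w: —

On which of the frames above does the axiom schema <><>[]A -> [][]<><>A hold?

This is the axiom for a generalized confluence (Geach) condition; its first-order frame correspondent is forall x forall y forall z ((x R^2 y & x R^2 z) -> exists w (yRw & z R^2 w)).
G1: holds.
G2: holds.
G3: fails — uR²u, uR²v but no t with uRt and vR²t.

G1, G2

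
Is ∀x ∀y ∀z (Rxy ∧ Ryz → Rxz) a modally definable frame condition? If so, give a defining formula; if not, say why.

Definable; □r → □□r defines it

This is a Sahlqvist condition; the 4 axiom □r → □□r defines it.
Suppose □r→□□r is valid. Take Rxy, Ryz and set V(r)={w : Rxw}. Then □r at x, so □□r at x, so □r at y, so r at z, i.e. Rxz.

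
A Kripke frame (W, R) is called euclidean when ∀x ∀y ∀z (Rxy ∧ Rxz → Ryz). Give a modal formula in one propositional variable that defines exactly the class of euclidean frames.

◇s → □◇s

This is the Euclidean property; the standard corresponding axiom is 5: ◇s → □◇s.
Suppose ◇s→□◇s is valid. Take Rxy, Rxz and set V(s)={y}. Then ◇s at x, so □◇s at x, so ◇s at z, so some w with Rzw has s; w=y, i.e. Rzy. By symmetry of the argument, Ryz.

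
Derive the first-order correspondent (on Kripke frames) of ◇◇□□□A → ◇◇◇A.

∀x ∀y (xR²y → ∃w (yR³w ∧ xR³w))

This is a Sahlqvist (Geach-type) schema ◇^2□^3A → □^0◇^3A.
Minimal-valuation argument: fix x; take any y with xR^2y and any z with xR^0z. Set V(A) to the set of worlds R-reachable from y in exactly 3 steps. Then □^3A holds at y, so the antecedent holds at x; validity forces ◇^3A at z, giving a w with zR^3w and yR^3w.
First-order correspondent: ∀x ∀y (xR²y → ∃w (yR³w ∧ xR³w)).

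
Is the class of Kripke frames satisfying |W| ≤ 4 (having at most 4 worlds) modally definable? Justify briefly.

If a class were modally definable it would be closed under disjoint unions (Goldblatt–Thomason).
Any modal formula valid on each of 5 disjoint one-world frames is valid on their disjoint union (validity is preserved under disjoint unions). Each one-world frame has |W|=1≤4, but the union has |W|=5.
So the class is not modally definable.

No — not modally definable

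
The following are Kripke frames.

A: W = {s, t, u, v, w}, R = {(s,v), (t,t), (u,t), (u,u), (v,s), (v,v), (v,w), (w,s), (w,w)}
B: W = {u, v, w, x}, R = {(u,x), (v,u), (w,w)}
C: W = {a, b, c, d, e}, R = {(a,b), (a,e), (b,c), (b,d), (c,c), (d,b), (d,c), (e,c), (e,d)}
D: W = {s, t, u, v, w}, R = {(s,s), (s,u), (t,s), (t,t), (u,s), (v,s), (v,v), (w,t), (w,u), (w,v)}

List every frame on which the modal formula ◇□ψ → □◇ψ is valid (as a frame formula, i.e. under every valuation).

The schema corresponds to convergence: ∀x ∀y ∀z (Rxy ∧ Rxz → ∃w (Ryw ∧ Rzw)).
A: fails — Rvw and Rvs but w and s have no common successor.
B: fails — Rux and Rux but x and x have no common successor.
C: satisfies the condition.
D: satisfies the condition.

C, D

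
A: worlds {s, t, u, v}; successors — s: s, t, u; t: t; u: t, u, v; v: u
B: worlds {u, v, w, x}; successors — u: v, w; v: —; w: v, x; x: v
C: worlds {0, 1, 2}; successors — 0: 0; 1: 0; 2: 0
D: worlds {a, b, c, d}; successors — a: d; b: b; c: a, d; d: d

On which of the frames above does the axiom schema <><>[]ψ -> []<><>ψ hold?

C, D

Frame correspondent (Sahlqvist): forall x forall y forall z ((x R^2 y & xRz) -> exists w (yRw & z R^2 w)) — i.e. a generalized confluence (Geach) condition.
A: fails — sR²v, sRt but no w with vRw and tR²w.
B: fails — uR²v, uRv but no t with vRt and vR²t.
C: condition met.
D: condition met.
Valid on: C, D.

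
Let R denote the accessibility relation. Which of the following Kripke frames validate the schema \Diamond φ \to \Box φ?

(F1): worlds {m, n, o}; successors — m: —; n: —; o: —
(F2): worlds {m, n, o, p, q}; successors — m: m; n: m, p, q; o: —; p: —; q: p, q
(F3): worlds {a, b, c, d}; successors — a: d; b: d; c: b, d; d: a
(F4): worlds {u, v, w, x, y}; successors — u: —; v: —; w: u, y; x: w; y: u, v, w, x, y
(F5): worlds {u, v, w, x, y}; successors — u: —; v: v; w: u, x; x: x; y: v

Frame correspondent (Sahlqvist): \forall x \forall y \forall z (Rxy \wedge Rxz \to y = z) — i.e. partial functionality.
(F1): holds.
(F2): fails — n sees both m and p.
(F3): fails — c sees both b and d.
(F4): fails — w sees both u and y.
(F5): fails — w sees both u and x.
Valid on: (F1).

(F1)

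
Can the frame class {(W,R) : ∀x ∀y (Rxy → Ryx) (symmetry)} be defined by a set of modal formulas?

This is a Sahlqvist condition; the B axiom r → □◇r defines it.
Suppose r→□◇r is valid. Take Rxy and set V(r)={x}. Then r at x, so □◇r at x, so ◇r at y, so some z with Ryz has r; z=x, i.e. Ryx.

Definable; r → □◇r defines it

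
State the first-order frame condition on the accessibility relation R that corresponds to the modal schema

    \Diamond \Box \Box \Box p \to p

This is a Sahlqvist (Geach-type) schema ◇^1□^3p → □^0◇^0p.
Minimal-valuation argument: fix x; take any y with xR^1y and any z with xR^0z. Set V(p) to the set of worlds R-reachable from y in exactly 3 steps. Then □^3p holds at y, so the antecedent holds at x; validity forces ◇^0p at z, giving a w with zR^0w and yR^3w.
First-order correspondent: \forall x \forall y (xRy \to \exists w (y R^3 w \wedge x = w)).

\forall x \forall y (xRy \to \exists w (y R^3 w \wedge x = w))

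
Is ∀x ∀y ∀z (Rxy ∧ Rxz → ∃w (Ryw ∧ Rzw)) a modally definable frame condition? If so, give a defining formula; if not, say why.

Yes: it is convergence, defined by the .2 schema ◇□r → □◇r.
Suppose ◇□r→□◇r is valid. Take Rxy, Rxz and set V(r)={w : Ryw}. Then □r at y so ◇□r at x, so □◇r at x, so ◇r at z, giving w with Rzw and Ryw.

Definable; ◇□r → □◇r defines it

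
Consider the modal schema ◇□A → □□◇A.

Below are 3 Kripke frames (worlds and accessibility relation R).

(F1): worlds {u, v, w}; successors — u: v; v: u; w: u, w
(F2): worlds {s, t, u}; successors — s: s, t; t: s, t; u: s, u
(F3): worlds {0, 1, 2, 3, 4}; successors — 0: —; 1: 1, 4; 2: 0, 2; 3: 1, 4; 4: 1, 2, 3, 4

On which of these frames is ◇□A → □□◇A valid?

Frame correspondent (Sahlqvist): ∀x ∀y ∀z ((xRy ∧ xR²z) → ∃w (yRw ∧ zRw)) — i.e. a generalized confluence (Geach) condition.
(F1): fails — uRv, uR²u but no t with vRt and uRt.
(F2): holds.
(F3): fails — 1R1, 1R²2 but no w with 1Rw and 2Rw.
Valid on: (F2).

(F2)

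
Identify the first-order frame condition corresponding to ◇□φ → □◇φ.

convergence: ∀x ∀y ∀z (Rxy ∧ Rxz → ∃w (Ryw ∧ Rzw))

Suppose ◇□φ→□◇φ is valid. Take Rxy, Rxz and set V(φ)={w : Ryw}. Then □φ at y so ◇□φ at x, so □◇φ at x, so ◇φ at z, giving w with Rzw and Ryw.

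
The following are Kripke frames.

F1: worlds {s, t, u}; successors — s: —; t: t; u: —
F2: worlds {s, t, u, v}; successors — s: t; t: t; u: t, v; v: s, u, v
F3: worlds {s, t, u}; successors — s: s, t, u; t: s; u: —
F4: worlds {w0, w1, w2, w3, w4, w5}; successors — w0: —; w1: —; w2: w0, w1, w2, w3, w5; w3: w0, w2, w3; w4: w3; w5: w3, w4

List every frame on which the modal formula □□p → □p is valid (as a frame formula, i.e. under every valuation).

The schema corresponds to density: ∀x ∀y (Rxy → ∃z (Rxz ∧ Rzy)).
F1: ✓.
F2: ✓.
F3: ✓.
F4: fails — Rw5w4 but no z with Rw5z and Rzw4.
Valid on: F1, F2, F3.

F1, F2, F3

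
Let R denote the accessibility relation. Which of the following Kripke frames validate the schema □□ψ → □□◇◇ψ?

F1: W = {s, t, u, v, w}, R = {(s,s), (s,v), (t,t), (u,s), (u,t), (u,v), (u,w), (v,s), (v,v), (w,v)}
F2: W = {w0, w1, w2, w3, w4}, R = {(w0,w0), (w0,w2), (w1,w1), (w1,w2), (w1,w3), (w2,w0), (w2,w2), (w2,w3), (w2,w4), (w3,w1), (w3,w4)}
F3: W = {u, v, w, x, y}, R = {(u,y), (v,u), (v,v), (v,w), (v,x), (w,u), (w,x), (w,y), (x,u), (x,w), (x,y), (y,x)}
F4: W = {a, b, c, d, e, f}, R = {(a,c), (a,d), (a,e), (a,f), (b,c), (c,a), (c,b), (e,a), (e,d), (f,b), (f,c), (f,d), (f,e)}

F1

This is the axiom for a generalized confluence (Geach) condition; its first-order frame correspondent is ∀x ∀z (xR²z → ∃w (xR²w ∧ zR²w)).
F1: holds.
F2: fails — w0R²w4 but no w with w0R²w and w4R²w.
F3: fails — yR²u but no t with yR²t and uR²t.
F4: fails — aR²d but no w with aR²w and dR²w.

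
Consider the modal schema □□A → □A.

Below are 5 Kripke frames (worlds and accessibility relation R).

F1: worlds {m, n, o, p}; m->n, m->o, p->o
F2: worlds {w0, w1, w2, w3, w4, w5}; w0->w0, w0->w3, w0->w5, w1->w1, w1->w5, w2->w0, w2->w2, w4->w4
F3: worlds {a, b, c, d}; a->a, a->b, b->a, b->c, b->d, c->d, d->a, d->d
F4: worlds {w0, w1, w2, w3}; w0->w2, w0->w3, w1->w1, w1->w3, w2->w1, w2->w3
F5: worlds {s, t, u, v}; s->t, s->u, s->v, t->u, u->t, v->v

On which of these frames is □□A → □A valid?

Frame correspondent (Sahlqvist): ∀x ∀y (Rxy → ∃z (Rxz ∧ Rzy)) — i.e. density.
F1: fails — Rpo but no z with Rpz and Rzo.
F2: ✓.
F3: fails — Rbc but no z with Rbz and Rzc.
F4: fails — Rw0w2 but no z with Rw0z and Rzw2.
F5: fails — Rut but no z with Ruz and Rzt.

F2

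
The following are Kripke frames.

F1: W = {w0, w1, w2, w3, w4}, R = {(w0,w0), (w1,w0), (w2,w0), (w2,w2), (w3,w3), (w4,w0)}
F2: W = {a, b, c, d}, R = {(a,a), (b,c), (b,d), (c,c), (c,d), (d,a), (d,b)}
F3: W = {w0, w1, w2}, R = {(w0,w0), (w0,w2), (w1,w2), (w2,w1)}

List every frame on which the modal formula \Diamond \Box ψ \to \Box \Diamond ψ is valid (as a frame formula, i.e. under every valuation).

This is the axiom for convergence; its first-order frame correspondent is \forall x \forall y \forall z (Rxy \wedge Rxz \to \exists w (Ryw \wedge Rzw)).
F1: condition met.
F2: fails — Rbc and Rbd but c and d have no common successor.
F3: fails — Rw0w2 and Rw0w0 but w2 and w0 have no common successor.

F1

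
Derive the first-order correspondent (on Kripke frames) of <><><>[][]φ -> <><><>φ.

This is a Sahlqvist (Geach-type) schema ◇^3□^2φ → □^0◇^3φ.
First-order correspondent: forall x forall y (x R^3 y -> exists w (y R^2 w & x R^3 w)).

forall x forall y (x R^3 y -> exists w (y R^2 w & x R^3 w))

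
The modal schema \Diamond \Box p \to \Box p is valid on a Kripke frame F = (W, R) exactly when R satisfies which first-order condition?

the Euclidean property

Replacing p by ¬p and contraposing gives the equivalent schema ◇p → □◇p.
Suppose ◇p→□◇p is valid. Take Rxy, Rxz and set V(p)={y}. Then ◇p at x, so □◇p at x, so ◇p at z, so some w with Rzw has p; w=y, i.e. Rzy. By symmetry of the argument, Ryz.
Conversely, on a frame with the Euclidean property the schema holds at every world under every valuation.
So the correspondent is the Euclidean property.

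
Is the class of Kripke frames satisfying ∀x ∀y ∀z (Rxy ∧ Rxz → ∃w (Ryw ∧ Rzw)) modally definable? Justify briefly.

Yes: it is convergence, defined by the .2 schema ◇□r → □◇r.

Definable; ◇□r → □◇r defines it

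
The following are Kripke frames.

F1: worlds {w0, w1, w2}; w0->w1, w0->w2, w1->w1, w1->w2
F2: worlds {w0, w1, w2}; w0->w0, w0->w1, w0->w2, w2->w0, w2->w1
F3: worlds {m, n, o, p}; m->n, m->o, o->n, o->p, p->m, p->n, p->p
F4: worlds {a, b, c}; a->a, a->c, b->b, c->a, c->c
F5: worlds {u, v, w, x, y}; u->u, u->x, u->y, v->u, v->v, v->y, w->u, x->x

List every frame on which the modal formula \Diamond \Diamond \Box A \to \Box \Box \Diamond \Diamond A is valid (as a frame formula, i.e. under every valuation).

The schema corresponds to a generalized confluence (Geach) condition: \forall x \forall y \forall z ((x R^2 y \wedge x R^2 z) \to \exists w (yRw \wedge z R^2 w)).
F1: fails — w0R²w1, w0R²w2 but no w with w1Rw and w2R²w.
F2: fails — w0R²w0, w0R²w1 but no w with w0Rw and w1R²w.
F3: fails — mR²n, mR²n but no w with nRw and nR²w.
F4: condition met.
F5: fails — uR²u, uR²y but no t with uRt and yR²t.
Valid on: F4.

F4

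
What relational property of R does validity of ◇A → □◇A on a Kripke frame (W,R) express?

Suppose ◇A→□◇A is valid. Take Rxy, Rxz and set V(A)={y}. Then ◇A at x, so □◇A at x, so ◇A at z, so some w with Rzw has A; w=y, i.e. Rzy. By symmetry of the argument, Ryz.

the Euclidean property: ∀x ∀y ∀z (Rxy ∧ Rxz → Ryz)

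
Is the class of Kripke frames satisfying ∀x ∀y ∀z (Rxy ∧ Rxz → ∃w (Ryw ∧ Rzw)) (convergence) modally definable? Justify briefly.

Definable; ◇□r → □◇r defines it

The condition is convergence. A defining modal formula is ◇□r → □◇r.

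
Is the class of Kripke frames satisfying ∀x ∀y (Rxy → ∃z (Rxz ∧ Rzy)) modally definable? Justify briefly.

Yes: it is density, defined by the C4 schema □□p → □p.
Suppose □□p→□p is valid. Take Rxy and set V(p)={w : xR²w}. Then □□p at x, so □p at x, so p at y, i.e. ∃z(Rxz∧Rzy).

Yes, by □□p → □p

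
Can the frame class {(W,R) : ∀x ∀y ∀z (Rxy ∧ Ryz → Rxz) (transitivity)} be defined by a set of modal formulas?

Yes — defined by □p → □□p

This is a Sahlqvist condition; the 4 axiom □p → □□p defines it.
Suppose □p→□□p is valid. Take Rxy, Ryz and set V(p)={w : Rxw}. Then □p at x, so □□p at x, so □p at y, so p at z, i.e. Rxz.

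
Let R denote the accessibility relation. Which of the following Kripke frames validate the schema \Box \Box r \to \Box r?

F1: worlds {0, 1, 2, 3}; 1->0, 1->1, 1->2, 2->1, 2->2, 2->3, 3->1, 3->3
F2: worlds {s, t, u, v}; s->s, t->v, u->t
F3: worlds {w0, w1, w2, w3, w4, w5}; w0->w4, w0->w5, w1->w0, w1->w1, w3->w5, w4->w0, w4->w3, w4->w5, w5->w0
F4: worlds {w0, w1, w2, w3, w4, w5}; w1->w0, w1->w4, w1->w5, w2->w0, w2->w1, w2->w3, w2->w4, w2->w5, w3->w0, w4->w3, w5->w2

This is the axiom for density; its first-order frame correspondent is \forall x \forall y (Rxy \to \exists z (Rxz \wedge Rzy)).
F1: condition met.
F2: fails — Rtv but no z with Rtz and Rzv.
F3: fails — Rw0w4 but no z with Rw0z and Rzw4.
F4: fails — Rw1w5 but no z with Rw1z and Rzw5.
Valid on: F1.

F1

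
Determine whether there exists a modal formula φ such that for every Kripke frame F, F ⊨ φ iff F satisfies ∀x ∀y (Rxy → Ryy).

Yes, by □(□r → r)

This is a Sahlqvist condition; the T□ axiom □(□r → r) defines it.
Suppose □(□r→r) is valid. Take Rxy and set V(r)={w : Ryw}. Then at y, □r holds; since □(□r→r) at x, □r→r at y, so r at y, i.e. Ryy.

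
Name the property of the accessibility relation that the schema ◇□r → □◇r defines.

Convergence

This is the .2 axiom.
Its frame correspondent is convergence — ∀x ∀y ∀z (Rxy ∧ Rxz → ∃w (Ryw ∧ Rzw)).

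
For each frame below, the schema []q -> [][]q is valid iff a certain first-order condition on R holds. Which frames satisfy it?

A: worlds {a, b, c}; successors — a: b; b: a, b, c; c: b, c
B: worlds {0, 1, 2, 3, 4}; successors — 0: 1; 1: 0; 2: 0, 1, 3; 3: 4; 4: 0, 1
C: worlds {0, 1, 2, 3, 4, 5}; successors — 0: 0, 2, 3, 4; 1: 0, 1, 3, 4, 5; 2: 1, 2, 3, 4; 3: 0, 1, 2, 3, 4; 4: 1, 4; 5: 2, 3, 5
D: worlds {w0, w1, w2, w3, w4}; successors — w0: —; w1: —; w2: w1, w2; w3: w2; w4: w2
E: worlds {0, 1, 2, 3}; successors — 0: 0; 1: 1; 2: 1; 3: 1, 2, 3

E

This is the axiom for transitivity; its first-order frame correspondent is forall x forall y forall z (Rxy & Ryz -> Rxz).
A: fails — Rab and Rbc but not Rac.
B: fails — R10 and R01 but not R11.
C: fails — R53 and R34 but not R54.
D: fails — Rw3w2 and Rw2w1 but not Rw3w1.
E: ✓.
Valid on: E.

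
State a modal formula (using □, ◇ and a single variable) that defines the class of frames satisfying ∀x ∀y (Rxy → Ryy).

□(□s → s)

This is shift-reflexivity; the standard corresponding axiom is T□: □(□s → s).
Suppose □(□s→s) is valid. Take Rxy and set V(s)={w : Ryw}. Then at y, □s holds; since □(□s→s) at x, □s→s at y, so s at y, i.e. Ryy.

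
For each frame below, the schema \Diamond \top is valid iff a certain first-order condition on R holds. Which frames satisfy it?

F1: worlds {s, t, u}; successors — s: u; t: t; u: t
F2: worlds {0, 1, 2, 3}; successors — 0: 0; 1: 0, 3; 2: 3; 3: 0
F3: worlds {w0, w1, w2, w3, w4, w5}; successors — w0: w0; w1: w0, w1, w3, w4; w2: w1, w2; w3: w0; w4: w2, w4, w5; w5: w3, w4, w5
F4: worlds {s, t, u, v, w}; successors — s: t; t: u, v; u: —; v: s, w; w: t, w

F1, F2, F3

This is the axiom for seriality; its first-order frame correspondent is \forall x \exists y Rxy.
F1: satisfies the condition.
F2: satisfies the condition.
F3: satisfies the condition.
F4: fails — world u has no successor.
Valid on: F1, F2, F3.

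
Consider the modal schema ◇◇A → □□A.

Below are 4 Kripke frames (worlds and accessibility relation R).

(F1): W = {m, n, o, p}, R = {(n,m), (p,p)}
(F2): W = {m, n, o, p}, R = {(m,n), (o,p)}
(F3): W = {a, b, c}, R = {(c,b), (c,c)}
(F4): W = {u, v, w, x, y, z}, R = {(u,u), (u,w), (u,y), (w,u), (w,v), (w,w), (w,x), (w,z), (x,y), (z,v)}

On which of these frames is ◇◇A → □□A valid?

Frame correspondent (Sahlqvist): ∀x ∀y ∀z ((xR²y ∧ xR²z) → ∃w (y = w ∧ z = w)) — i.e. a generalized confluence (Geach) condition.
(F1): holds.
(F2): holds.
(F3): fails — cR²b, cR²c but b ≠ c.
(F4): fails — uR²u, uR²v but u ≠ v.

(F1), (F2)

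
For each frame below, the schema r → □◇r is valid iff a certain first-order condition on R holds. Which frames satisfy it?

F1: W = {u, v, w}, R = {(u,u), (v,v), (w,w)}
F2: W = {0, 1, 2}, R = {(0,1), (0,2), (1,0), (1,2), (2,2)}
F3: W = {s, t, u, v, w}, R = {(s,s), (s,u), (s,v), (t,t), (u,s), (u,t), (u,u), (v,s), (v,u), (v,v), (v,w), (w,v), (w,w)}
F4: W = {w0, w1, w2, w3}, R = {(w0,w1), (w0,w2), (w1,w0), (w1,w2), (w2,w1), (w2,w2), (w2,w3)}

This is the axiom for symmetry; its first-order frame correspondent is ∀x ∀y (Rxy → Ryx).
F1: ✓.
F2: fails — R02 but not R20.
F3: fails — Rut but not Rtu.
F4: fails — Rw0w2 but not Rw2w0.
Valid on: F1.

F1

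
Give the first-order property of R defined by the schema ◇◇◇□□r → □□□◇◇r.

This is a Sahlqvist (Geach-type) schema ◇^3□^2r → □^3◇^2r.
First-order correspondent: ∀x ∀y ∀z ((xR³y ∧ xR³z) → ∃w (yR²w ∧ zR²w)).

∀x ∀y ∀z ((xR³y ∧ xR³z) → ∃w (yR²w ∧ zR²w))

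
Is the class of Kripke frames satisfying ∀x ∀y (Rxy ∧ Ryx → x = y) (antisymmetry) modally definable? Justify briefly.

If a class were modally definable it would be closed under surjective bounded morphisms (Goldblatt–Thomason).
The 6-cycle (worlds s,t,u,v,w,x with s→t→u→v→w→x→s) is antisymmetric. Sending even-indexed worlds to • and odd-indexed worlds to ∘ is a surjective bounded morphism onto the two-world frame with •↔∘, which is not antisymmetric.
So no modal formula (or set of formulas) defines exactly the antisymmetric frames.

No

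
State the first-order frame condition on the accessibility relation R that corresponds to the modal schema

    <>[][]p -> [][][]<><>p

This is a Sahlqvist (Geach-type) schema ◇^1□^2p → □^3◇^2p.
First-order correspondent: forall x forall y forall z ((xRy & x R^3 z) -> exists w (y R^2 w & z R^2 w)).

forall x forall y forall z ((xRy & x R^3 z) -> exists w (y R^2 w & z R^2 w))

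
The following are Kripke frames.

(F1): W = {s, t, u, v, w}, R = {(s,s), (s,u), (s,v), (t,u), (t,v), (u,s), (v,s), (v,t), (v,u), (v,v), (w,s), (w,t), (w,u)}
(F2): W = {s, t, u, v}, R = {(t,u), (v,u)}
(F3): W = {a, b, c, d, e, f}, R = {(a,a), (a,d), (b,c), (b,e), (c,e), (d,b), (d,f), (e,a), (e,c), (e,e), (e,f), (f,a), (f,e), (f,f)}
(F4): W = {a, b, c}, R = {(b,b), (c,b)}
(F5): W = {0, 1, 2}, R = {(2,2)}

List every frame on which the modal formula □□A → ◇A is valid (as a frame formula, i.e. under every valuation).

Frame correspondent (Sahlqvist): ∀x ∃w (xR²w ∧ xRw) — i.e. a generalized confluence (Geach) condition.
(F1): condition met.
(F2): fails — at s but no w with sR²w and sRw.
(F3): condition met.
(F4): fails — at a but no w with aR²w and aRw.
(F5): fails — at 0 but no w with 0R²w and 0Rw.
Valid on: (F1), (F3).

(F1), (F3)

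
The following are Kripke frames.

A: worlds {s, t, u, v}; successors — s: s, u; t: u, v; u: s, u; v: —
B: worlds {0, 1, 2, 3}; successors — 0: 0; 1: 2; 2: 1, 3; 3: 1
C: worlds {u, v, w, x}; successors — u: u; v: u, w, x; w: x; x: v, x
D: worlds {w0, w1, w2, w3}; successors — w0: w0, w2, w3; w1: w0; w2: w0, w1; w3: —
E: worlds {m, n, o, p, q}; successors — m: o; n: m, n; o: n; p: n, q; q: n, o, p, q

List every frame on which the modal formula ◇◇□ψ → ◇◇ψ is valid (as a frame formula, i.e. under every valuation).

A, C

The schema corresponds to a generalized confluence (Geach) condition: ∀x ∀y (xR²y → ∃w (yRw ∧ xR²w)).
A: condition met.
B: fails — 1R²1 but no w with 1Rw and 1R²w.
C: condition met.
D: fails — w0R²w3 but no w with w3Rw and w0R²w.
E: fails — oR²m but no w with mRw and oR²w.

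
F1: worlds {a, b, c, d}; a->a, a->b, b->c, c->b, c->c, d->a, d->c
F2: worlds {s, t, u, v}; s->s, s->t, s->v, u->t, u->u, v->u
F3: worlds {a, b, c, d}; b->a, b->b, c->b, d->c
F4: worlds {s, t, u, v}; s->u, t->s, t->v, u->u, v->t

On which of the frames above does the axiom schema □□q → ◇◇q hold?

F1, F4

The schema corresponds to a generalized confluence (Geach) condition: ∀x ∃w (xR²w ∧ xR²w).
F1: ✓.
F2: fails — at t but no w with tR²w and tR²w.
F3: fails — at a but no w with aR²w and aR²w.
F4: ✓.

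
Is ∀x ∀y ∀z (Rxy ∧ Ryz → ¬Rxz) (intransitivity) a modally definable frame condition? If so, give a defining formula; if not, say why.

No — not modally definable

Any modally definable frame class is closed under surjective bounded morphisms.
The 3-cycle (worlds s,t,u with s→t→u→s) is intransitive. Mapping every world to a single reflexive point • is a surjective bounded morphism; the reflexive point is not intransitive (R••∧R•• but R••).
So no modal formula (or set of formulas) defines exactly the intransitive frames.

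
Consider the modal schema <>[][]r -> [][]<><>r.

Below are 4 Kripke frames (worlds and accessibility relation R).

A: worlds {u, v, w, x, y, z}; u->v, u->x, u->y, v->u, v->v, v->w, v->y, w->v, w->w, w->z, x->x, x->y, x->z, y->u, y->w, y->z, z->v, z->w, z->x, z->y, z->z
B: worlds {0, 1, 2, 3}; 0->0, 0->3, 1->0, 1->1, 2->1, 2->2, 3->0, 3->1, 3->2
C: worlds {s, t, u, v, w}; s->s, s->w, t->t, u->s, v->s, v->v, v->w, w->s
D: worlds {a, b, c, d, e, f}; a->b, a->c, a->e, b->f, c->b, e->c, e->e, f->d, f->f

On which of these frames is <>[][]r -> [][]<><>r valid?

A, B, C

Frame correspondent (Sahlqvist): forall x forall y forall z ((xRy & x R^2 z) -> exists w (y R^2 w & z R^2 w)) — i.e. a generalized confluence (Geach) condition.
A: satisfies the condition.
B: satisfies the condition.
C: satisfies the condition.
D: fails — aRb, aR²e but no w with bR²w and eR²w.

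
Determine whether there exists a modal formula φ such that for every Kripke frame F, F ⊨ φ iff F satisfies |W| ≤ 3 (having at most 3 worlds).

Any modally definable frame class is closed under disjoint unions.
Any modal formula valid on each of 4 disjoint one-world frames is valid on their disjoint union (validity is preserved under disjoint unions). Each one-world frame has |W|=1≤3, but the union has |W|=4.
Hence having at most 3 worlds is not modally definable.

Not definable by any modal formula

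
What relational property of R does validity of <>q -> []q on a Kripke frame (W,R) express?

This schema is the CD axiom.
It corresponds to partial functionality: forall x forall y forall z (Rxy & Rxz -> y = z).

Partial functionality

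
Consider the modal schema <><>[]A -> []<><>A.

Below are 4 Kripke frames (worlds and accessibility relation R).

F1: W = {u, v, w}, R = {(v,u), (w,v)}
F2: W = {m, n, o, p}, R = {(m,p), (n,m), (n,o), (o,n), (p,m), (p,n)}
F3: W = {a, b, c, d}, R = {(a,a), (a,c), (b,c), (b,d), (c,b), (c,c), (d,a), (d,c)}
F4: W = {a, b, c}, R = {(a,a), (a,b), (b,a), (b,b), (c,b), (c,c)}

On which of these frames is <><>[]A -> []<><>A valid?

F3, F4

The schema corresponds to a generalized confluence (Geach) condition: forall x forall y forall z ((x R^2 y & xRz) -> exists w (yRw & z R^2 w)).
F1: fails — wR²u, wRv but no t with uRt and vR²t.
F2: fails — pR²m, pRm but no w with mRw and mR²w.
F3: satisfies the condition.
F4: satisfies the condition.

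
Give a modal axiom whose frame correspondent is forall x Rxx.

□r → r

A defining formula is □r → r (the T axiom).
Suppose □r→r is valid. At any x set V(r)={w : Rxw}. Then □r holds at x, so r holds at x, i.e. Rxx.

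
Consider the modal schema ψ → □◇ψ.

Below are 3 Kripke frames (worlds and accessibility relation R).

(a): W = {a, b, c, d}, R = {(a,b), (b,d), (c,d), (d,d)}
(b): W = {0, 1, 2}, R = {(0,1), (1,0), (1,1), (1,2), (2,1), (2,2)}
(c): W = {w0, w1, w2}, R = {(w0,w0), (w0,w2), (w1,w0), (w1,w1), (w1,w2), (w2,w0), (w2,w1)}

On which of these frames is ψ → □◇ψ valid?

This is the axiom for symmetry; its first-order frame correspondent is ∀x ∀y (Rxy → Ryx).
(a): fails — Rab but not Rba.
(b): condition met.
(c): fails — Rw1w0 but not Rw0w1.

(b)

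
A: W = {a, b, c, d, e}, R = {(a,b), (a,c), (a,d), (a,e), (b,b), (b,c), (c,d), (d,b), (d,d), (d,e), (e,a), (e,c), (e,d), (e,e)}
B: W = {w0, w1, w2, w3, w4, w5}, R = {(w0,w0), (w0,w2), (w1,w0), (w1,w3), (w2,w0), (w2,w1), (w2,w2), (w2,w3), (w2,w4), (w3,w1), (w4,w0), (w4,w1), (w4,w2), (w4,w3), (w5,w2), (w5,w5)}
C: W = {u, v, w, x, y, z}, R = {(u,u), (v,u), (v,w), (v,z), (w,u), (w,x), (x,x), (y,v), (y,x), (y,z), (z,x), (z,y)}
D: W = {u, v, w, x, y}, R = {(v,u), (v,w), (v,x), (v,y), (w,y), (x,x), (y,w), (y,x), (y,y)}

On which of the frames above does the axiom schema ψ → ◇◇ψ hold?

B

This is the axiom for a generalized confluence (Geach) condition; its first-order frame correspondent is ∀x ∃w (x = w ∧ xR²w).
A: fails — at c but no w with c=w and cR²w.
B: condition met.
C: fails — at v but no t with v=t and vR²t.
D: fails — at u but no t with u=t and uR²t.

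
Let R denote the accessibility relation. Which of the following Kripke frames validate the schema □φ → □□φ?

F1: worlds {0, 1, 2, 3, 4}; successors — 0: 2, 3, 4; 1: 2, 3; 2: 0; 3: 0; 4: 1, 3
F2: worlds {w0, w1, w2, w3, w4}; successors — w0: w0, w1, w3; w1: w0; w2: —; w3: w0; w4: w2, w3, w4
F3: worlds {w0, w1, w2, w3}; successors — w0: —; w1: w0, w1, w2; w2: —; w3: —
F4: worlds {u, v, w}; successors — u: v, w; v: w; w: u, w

The schema corresponds to transitivity: ∀x ∀y ∀z (Rxy ∧ Ryz → Rxz).
F1: fails — R02 and R20 but not R00.
F2: fails — Rw1w0 and Rw0w1 but not Rw1w1.
F3: ✓.
F4: fails — Rwu and Ruv but not Rwv.

F3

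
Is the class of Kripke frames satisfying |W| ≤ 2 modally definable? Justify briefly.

Modal frame validity is preserved under disjoint unions.
Any modal formula valid on each of 3 disjoint one-world frames is valid on their disjoint union (validity is preserved under disjoint unions). Each one-world frame has |W|=1≤2, but the union has |W|=3.
Hence having at most 2 worlds is not modally definable.

No — not modally definable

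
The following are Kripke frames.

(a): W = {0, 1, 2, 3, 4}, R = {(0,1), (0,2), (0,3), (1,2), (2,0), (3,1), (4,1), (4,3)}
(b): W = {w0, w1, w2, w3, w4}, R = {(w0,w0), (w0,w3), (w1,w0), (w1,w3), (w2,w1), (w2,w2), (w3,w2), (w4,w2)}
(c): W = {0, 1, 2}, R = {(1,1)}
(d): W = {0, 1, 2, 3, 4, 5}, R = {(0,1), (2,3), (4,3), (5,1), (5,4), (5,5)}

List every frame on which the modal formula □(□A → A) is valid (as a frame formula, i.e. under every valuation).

The schema corresponds to shift-reflexivity: ∀x ∀y (Rxy → Ryy).
(a): fails — R02 but not R22.
(b): fails — Rw1w3 but not Rw3w3.
(c): holds.
(d): fails — R43 but not R33.

(c)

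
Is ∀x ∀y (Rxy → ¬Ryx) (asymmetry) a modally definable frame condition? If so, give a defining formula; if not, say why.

No — not modally definable

If a class were modally definable it would be closed under surjective bounded morphisms (Goldblatt–Thomason).
The 3-cycle (worlds 0,1,2 with 0→1→2→0) is asymmetric. Mapping every world to a single reflexive point • is a surjective bounded morphism, and the reflexive point is not asymmetric (R•• but asymmetry requires ¬R••).
Hence asymmetry is not modally definable.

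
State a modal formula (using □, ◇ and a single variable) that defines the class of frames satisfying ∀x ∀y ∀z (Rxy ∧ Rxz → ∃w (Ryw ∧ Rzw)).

◇□ψ → □◇ψ

A defining formula is ◇□ψ → □◇ψ (the .2 axiom).
Suppose ◇□ψ→□◇ψ is valid. Take Rxy, Rxz and set V(ψ)={w : Ryw}. Then □ψ at y so ◇□ψ at x, so □◇ψ at x, so ◇ψ at z, giving w with Rzw and Ryw.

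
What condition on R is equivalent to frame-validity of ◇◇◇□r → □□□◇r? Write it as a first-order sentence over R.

This is a Sahlqvist (Geach-type) schema ◇^3□^1r → □^3◇^1r.
Minimal-valuation argument: fix x; take any y with xR^3y and any z with xR^3z. Set V(r) to the set of worlds R-reachable from y in exactly 1 step. Then □^1r holds at y, so the antecedent holds at x; validity forces ◇^1r at z, giving a w with zR^1w and yR^1w.
First-order correspondent: ∀x ∀y ∀z ((xR³y ∧ xR³z) → ∃w (yRw ∧ zRw)).

∀x ∀y ∀z ((xR³y ∧ xR³z) → ∃w (yRw ∧ zRw))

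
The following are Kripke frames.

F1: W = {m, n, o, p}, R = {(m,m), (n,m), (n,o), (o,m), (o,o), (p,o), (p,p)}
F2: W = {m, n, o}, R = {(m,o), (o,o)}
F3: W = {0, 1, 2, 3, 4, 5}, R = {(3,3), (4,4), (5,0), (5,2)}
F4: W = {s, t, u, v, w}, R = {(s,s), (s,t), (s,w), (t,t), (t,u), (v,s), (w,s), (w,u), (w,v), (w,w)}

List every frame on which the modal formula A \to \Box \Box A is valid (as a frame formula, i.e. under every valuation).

F3

Frame correspondent (Sahlqvist): \forall x \forall z (x R^2 z \to \exists w (x = w \wedge z = w)) — i.e. a generalized confluence (Geach) condition.
F1: fails — nR²m but n ≠ m.
F2: fails — mR²o but m ≠ o.
F3: ✓.
F4: fails — sR²t but s ≠ t.
Valid on: F3.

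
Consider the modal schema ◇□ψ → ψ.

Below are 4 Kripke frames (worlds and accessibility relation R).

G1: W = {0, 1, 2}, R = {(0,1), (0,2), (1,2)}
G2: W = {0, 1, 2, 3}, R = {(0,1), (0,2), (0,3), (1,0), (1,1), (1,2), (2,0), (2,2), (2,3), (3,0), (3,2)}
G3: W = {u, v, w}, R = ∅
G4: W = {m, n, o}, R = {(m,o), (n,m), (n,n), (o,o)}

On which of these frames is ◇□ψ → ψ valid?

Frame correspondent (Sahlqvist): ∀x ∀y (Rxy → Ryx) — i.e. symmetry.
G1: fails — R12 but not R21.
G2: fails — R12 but not R21.
G3: satisfies the condition.
G4: fails — Rnm but not Rmn.

G3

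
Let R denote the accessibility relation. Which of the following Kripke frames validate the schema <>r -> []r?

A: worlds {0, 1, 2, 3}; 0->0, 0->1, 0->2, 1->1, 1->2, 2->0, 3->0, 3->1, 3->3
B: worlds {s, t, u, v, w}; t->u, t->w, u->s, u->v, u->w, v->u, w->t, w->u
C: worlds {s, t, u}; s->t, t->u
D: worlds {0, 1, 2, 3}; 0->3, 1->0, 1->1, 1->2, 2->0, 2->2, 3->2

This is the axiom for partial functionality; its first-order frame correspondent is forall x forall y forall z (Rxy & Rxz -> y = z).
A: fails — 0 sees both 0 and 1.
B: fails — t sees both u and w.
C: ✓.
D: fails — 1 sees both 0 and 1.

C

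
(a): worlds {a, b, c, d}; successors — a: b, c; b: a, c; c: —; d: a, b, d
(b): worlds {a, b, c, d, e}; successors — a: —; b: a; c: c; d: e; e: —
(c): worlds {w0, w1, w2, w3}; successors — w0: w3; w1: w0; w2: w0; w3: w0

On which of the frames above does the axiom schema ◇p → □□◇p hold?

(b), (c)

This is the axiom for a generalized confluence (Geach) condition; its first-order frame correspondent is ∀x ∀y ∀z ((xRy ∧ xR²z) → ∃w (y = w ∧ zRw)).
(a): fails — aRb, aR²c but no w with b=w and cRw.
(b): ✓.
(c): ✓.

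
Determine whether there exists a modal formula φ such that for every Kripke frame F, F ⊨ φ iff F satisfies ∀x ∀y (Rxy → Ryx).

The condition is symmetry. A defining modal formula is q → □◇q.

Yes — defined by q → □◇q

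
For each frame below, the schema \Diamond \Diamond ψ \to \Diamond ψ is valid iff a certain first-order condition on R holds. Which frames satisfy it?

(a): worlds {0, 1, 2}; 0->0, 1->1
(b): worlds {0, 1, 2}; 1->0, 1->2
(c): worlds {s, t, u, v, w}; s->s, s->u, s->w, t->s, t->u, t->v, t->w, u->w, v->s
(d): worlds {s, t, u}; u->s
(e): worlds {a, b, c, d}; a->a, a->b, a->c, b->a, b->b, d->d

The schema corresponds to transitivity: \forall x \forall y \forall z (Rxy \wedge Ryz \to Rxz).
(a): ✓.
(b): ✓.
(c): fails — Rvs and Rsw but not Rvw.
(d): ✓.
(e): fails — Rba and Rac but not Rbc.
Valid on: (a), (b), (d).

(a), (b), (d)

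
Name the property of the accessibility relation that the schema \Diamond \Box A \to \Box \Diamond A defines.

convergence

Suppose ◇□A→□◇A is valid. Take Rxy, Rxz and set V(A)={w : Ryw}. Then □A at y so ◇□A at x, so □◇A at x, so ◇A at z, giving w with Rzw and Ryw.
Conversely, on a frame with convergence the schema holds at every world under every valuation.
So the correspondent is convergence.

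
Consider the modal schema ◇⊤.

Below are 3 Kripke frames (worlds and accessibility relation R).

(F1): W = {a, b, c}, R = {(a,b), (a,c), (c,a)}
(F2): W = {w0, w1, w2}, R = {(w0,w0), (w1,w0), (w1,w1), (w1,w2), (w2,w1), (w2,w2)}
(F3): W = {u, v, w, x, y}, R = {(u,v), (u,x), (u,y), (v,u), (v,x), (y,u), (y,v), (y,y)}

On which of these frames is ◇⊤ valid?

The schema corresponds to seriality: ∀x ∃y Rxy.
(F1): fails — world b has no successor.
(F2): condition met.
(F3): fails — world w has no successor.

(F2)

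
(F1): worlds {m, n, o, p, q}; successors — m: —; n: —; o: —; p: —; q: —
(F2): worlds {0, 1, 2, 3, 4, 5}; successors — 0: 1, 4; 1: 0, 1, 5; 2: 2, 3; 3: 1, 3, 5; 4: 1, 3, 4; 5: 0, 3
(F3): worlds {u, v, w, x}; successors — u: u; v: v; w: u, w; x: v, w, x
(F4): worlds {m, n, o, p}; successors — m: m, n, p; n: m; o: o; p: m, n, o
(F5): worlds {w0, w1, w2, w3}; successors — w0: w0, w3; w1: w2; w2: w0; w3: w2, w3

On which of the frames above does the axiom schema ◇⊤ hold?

Frame correspondent (Sahlqvist): ∀x ∃y Rxy — i.e. seriality.
(F1): fails — world m has no successor.
(F2): condition met.
(F3): condition met.
(F4): condition met.
(F5): condition met.
Valid on: (F2), (F3), (F4), (F5).

(F2), (F3), (F4), (F5)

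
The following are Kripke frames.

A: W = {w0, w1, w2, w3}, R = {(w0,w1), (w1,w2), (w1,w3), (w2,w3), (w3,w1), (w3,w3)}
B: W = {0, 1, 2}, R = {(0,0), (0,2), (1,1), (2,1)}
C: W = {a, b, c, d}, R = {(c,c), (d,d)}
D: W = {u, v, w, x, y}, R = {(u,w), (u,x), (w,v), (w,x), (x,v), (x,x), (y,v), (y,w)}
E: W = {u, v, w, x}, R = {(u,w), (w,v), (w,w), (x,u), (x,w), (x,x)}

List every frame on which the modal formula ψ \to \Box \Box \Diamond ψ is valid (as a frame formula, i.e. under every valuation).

Frame correspondent (Sahlqvist): \forall x \forall z (x R^2 z \to \exists w (x = w \wedge zRw)) — i.e. a generalized confluence (Geach) condition.
A: fails — w0R²w2 but no w with w0=w and w2Rw.
B: fails — 0R²1 but no w with 0=w and 1Rw.
C: condition met.
D: fails — uR²v but no t with u=t and vRt.
E: fails — uR²v but no t with u=t and vRt.

C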